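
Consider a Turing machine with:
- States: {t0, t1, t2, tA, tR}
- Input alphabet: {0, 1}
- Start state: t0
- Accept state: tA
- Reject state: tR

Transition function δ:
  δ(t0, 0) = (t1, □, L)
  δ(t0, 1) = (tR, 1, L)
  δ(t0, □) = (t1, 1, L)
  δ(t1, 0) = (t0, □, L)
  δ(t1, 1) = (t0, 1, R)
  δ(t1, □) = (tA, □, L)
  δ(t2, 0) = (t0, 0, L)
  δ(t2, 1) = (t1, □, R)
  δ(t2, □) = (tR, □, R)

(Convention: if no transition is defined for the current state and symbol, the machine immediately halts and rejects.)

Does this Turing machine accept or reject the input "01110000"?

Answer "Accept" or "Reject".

Execution trace:
Initial: [t0]01110000
Step 1: δ(t0, 0) = (t1, □, L) → [t1]□□1110000
Step 2: δ(t1, □) = (tA, □, L) → [tA]□□□1110000

The machine reaches the accept state tA and halts.

Answer: Accept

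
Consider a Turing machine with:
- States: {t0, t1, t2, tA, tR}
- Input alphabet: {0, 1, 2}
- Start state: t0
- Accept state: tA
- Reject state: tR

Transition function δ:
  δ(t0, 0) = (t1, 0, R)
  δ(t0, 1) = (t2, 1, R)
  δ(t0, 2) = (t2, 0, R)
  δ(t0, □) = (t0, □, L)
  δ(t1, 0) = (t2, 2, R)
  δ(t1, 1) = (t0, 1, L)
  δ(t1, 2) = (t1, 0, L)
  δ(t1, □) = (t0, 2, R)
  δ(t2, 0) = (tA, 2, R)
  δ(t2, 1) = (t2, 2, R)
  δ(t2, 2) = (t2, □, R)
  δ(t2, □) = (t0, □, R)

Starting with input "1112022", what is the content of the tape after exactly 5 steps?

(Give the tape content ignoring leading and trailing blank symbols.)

Execution trace:
Initial: [t0]1112022
Step 1: δ(t0, 1) = (t2, 1, R) → 1[t2]112022
Step 2: δ(t2, 1) = (t2, 2, R) → 12[t2]12022
Step 3: δ(t2, 1) = (t2, 2, R) → 122[t2]2022
Step 4: δ(t2, 2) = (t2, □, R) → 122□[t2]022
Step 5: δ(t2, 0) = (tA, 2, R) → 122□2[tA]22

The machine reaches the accept state tA and halts.

After 5 steps, the tape (ignoring leading/trailing blanks) is: 122□222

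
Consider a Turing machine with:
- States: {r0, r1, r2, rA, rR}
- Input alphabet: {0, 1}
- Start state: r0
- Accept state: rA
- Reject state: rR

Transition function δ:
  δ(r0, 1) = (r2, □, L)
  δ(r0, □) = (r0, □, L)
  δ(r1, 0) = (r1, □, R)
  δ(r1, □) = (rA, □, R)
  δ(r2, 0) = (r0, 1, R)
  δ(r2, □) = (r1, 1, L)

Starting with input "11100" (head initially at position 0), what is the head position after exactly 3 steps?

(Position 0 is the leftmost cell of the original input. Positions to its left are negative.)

Execution trace (head position shown):
Step 0: [r0]11100  (head at position 0)
Step 1: move left → [r2]□□1100  (head at position -1)
Step 2: move left → [r1]□1□1100  (head at position -2)
Step 3: move right → □[rA]1□1100  (head at position -1)

After 3 steps, the head is at position -1.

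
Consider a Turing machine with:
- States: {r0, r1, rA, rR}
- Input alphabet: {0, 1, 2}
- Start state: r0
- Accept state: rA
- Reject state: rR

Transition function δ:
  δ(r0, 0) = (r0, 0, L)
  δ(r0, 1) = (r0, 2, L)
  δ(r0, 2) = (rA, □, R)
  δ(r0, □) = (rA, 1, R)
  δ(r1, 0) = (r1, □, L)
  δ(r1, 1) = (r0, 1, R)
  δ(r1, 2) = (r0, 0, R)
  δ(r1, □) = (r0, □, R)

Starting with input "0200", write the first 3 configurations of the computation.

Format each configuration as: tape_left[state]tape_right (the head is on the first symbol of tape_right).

Transitions applied:
Step 1: δ(r0, 0) = (r0, 0, L)
Step 2: δ(r0, □) = (rA, 1, R)

The first 3 configurations are:
[r0]0200 ⊢ [r0]□0200 ⊢ 1[rA]0200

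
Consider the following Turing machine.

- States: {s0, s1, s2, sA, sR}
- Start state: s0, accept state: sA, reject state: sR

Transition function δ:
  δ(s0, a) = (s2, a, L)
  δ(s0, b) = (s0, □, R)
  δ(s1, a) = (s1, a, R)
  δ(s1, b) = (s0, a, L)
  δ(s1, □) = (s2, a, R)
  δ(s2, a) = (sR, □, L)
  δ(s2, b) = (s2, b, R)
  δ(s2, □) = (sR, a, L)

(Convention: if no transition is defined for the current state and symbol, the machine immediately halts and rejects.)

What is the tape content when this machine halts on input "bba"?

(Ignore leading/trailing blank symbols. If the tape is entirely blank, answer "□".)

Execution trace:
Initial: [s0]bba
Step 1: δ(s0, b) = (s0, □, R) → □[s0]ba
Step 2: δ(s0, b) = (s0, □, R) → □□[s0]a
Step 3: δ(s0, a) = (s2, a, L) → □[s2]□a
Step 4: δ(s2, □) = (sR, a, L) → [sR]□aa

The machine reaches the reject state sR and halts.

Final tape (ignoring leading/trailing blanks): aa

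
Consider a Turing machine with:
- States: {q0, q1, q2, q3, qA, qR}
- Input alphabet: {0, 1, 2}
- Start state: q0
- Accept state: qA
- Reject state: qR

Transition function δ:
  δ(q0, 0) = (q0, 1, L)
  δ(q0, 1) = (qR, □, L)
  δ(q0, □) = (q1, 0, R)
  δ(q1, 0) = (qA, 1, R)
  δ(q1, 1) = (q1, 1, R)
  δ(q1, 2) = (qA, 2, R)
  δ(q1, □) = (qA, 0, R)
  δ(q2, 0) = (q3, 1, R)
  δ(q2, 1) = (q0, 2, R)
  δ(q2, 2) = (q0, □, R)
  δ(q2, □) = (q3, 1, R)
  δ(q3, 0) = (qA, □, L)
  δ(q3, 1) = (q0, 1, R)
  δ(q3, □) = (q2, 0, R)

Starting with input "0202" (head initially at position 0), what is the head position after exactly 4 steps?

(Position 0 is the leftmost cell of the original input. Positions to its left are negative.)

Execution trace (head position shown):
Step 0: [q0]0202  (head at position 0)
Step 1: move left → [q0]□1202  (head at position -1)
Step 2: move right → 0[q1]1202  (head at position 0)
Step 3: move right → 01[q1]202  (head at position 1)
Step 4: move right → 012[qA]02  (head at position 2)

After 4 steps, the head is at position 2.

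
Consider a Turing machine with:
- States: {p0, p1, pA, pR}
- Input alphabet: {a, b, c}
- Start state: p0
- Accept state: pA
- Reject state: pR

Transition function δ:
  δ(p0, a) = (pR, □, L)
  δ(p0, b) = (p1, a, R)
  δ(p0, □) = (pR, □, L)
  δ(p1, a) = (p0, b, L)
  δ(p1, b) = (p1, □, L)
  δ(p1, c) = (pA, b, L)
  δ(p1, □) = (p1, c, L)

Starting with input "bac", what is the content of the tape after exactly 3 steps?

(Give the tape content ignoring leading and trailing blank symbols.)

Execution trace:
Initial: [p0]bac
Step 1: δ(p0, b) = (p1, a, R) → a[p1]ac
Step 2: δ(p1, a) = (p0, b, L) → [p0]abc
Step 3: δ(p0, a) = (pR, □, L) → [pR]□□bc

The machine reaches the reject state pR and halts.

After 3 steps, the tape (ignoring leading/trailing blanks) is: bc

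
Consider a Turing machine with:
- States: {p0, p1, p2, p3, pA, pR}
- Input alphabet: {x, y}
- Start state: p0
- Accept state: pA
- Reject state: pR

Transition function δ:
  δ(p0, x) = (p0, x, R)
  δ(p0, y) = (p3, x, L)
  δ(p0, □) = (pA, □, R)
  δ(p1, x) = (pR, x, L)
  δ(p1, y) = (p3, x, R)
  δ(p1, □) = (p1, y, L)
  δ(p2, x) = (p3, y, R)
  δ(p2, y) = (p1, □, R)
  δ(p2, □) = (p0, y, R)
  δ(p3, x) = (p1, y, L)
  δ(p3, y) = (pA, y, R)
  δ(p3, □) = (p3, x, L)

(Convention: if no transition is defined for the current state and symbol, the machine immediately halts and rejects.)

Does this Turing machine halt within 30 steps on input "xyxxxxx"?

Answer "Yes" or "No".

Execution trace:
Initial: [p0]xyxxxxx
Step 1: δ(p0, x) = (p0, x, R) → x[p0]yxxxxx
Step 2: δ(p0, y) = (p3, x, L) → [p3]xxxxxxx
Step 3: δ(p3, x) = (p1, y, L) → [p1]□yxxxxxx
Step 4: δ(p1, □) = (p1, y, L) → [p1]□yyxxxxxx
Step 5: δ(p1, □) = (p1, y, L) → [p1]□yyyxxxxxx
Step 6: δ(p1, □) = (p1, y, L) → [p1]□yyyyxxxxxx
Step 7: δ(p1, □) = (p1, y, L) → [p1]□yyyyyxxxxxx
Step 8: δ(p1, □) = (p1, y, L) → [p1]□yyyyyyxxxxxx
Step 9: δ(p1, □) = (p1, y, L) → [p1]□yyyyyyyxxxxxx
Step 10: δ(p1, □) = (p1, y, L) → [p1]□yyyyyyyyxxxxxx
Step 11: δ(p1, □) = (p1, y, L) → [p1]□yyyyyyyyyxxxxxx
Step 12: δ(p1, □) = (p1, y, L) → [p1]□yyyyyyyyyyxxxxxx
Step 13: δ(p1, □) = (p1, y, L) → [p1]□yyyyyyyyyyyxxxxxx
Step 14: δ(p1, □) = (p1, y, L) → [p1]□yyyyyyyyyyyyxxxxxx
Step 15: δ(p1, □) = (p1, y, L) → [p1]□yyyyyyyyyyyyyxxxxxx
Step 16: δ(p1, □) = (p1, y, L) → [p1]□yyyyyyyyyyyyyyxxxxxx
Step 17: δ(p1, □) = (p1, y, L) → [p1]□yyyyyyyyyyyyyyyxxxxxx
Step 18: δ(p1, □) = (p1, y, L) → [p1]□yyyyyyyyyyyyyyyyxxxxxx
Step 19: δ(p1, □) = (p1, y, L) → [p1]□yyyyyyyyyyyyyyyyyxxxxxx
Step 20: δ(p1, □) = (p1, y, L) → [p1]□yyyyyyyyyyyyyyyyyyxxxxxx
Step 21: δ(p1, □) = (p1, y, L) → [p1]□yyyyyyyyyyyyyyyyyyyxxxxxx
Step 22: δ(p1, □) = (p1, y, L) → [p1]□yyyyyyyyyyyyyyyyyyyyxxxxxx
Step 23: δ(p1, □) = (p1, y, L) → [p1]□yyyyyyyyyyyyyyyyyyyyyxxxxxx
Step 24: δ(p1, □) = (p1, y, L) → [p1]□yyyyyyyyyyyyyyyyyyyyyyxxxxxx
Step 25: δ(p1, □) = (p1, y, L) → [p1]□yyyyyyyyyyyyyyyyyyyyyyyxxxxxx
Step 26: δ(p1, □) = (p1, y, L) → [p1]□yyyyyyyyyyyyyyyyyyyyyyyyxxxxxx
Step 27: δ(p1, □) = (p1, y, L) → [p1]□yyyyyyyyyyyyyyyyyyyyyyyyyxxxxxx
Step 28: δ(p1, □) = (p1, y, L) → [p1]□yyyyyyyyyyyyyyyyyyyyyyyyyyxxxxxx
Step 29: δ(p1, □) = (p1, y, L) → [p1]□yyyyyyyyyyyyyyyyyyyyyyyyyyyxxxxxx
Step 30: δ(p1, □) = (p1, y, L) → [p1]□yyyyyyyyyyyyyyyyyyyyyyyyyyyyxxxxxx

The machine has not reached a halting state after 30 steps.
The machine did not halt within the 30-step bound.

Answer: No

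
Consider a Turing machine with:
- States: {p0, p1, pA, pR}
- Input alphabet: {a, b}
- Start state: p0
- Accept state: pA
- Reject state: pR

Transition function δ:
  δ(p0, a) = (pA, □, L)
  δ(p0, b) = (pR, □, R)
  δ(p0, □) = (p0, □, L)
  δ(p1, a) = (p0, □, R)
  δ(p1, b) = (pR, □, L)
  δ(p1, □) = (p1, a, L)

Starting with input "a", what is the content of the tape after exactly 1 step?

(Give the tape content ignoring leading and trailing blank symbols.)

Execution trace:
Initial: [p0]a
Step 1: δ(p0, a) = (pA, □, L) → [pA]□□

The machine reaches the accept state pA and halts.

After 1 step, the tape (ignoring leading/trailing blanks) is: □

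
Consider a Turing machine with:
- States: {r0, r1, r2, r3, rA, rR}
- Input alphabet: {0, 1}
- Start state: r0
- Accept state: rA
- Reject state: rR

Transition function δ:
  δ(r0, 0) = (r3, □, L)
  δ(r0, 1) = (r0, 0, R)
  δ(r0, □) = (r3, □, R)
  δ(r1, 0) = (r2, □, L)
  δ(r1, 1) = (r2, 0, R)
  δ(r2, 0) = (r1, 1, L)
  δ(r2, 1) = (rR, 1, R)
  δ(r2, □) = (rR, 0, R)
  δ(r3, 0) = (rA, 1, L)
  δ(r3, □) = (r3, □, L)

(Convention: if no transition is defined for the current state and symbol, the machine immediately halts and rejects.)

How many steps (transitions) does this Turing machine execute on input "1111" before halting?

Execution trace:
Initial: [r0]1111
Step 1: δ(r0, 1) = (r0, 0, R) → 0[r0]111
Step 2: δ(r0, 1) = (r0, 0, R) → 00[r0]11
Step 3: δ(r0, 1) = (r0, 0, R) → 000[r0]1
Step 4: δ(r0, 1) = (r0, 0, R) → 0000[r0]□
Step 5: δ(r0, □) = (r3, □, R) → 0000□[r3]□
Step 6: δ(r3, □) = (r3, □, L) → 0000[r3]□□
Step 7: δ(r3, □) = (r3, □, L) → 000[r3]0□□
Step 8: δ(r3, 0) = (rA, 1, L) → 00[rA]01□□

The machine reaches the accept state rA and halts.

The machine executed 8 steps before halting.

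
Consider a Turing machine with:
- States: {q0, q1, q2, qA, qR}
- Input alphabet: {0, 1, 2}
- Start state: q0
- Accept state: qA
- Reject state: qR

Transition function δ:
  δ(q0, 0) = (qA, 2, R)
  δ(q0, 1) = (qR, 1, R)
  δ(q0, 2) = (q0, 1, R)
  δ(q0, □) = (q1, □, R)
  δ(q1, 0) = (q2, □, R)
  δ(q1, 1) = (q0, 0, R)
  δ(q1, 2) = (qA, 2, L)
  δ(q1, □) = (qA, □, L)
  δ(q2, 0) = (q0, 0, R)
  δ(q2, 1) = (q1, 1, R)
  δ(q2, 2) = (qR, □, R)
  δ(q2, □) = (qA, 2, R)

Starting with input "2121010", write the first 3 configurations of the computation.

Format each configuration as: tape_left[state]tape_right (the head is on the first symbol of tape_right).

Transitions applied:
Step 1: δ(q0, 2) = (q0, 1, R)
Step 2: δ(q0, 1) = (qR, 1, R)

The first 3 configurations are:
[q0]2121010 ⊢ 1[q0]121010 ⊢ 11[qR]21010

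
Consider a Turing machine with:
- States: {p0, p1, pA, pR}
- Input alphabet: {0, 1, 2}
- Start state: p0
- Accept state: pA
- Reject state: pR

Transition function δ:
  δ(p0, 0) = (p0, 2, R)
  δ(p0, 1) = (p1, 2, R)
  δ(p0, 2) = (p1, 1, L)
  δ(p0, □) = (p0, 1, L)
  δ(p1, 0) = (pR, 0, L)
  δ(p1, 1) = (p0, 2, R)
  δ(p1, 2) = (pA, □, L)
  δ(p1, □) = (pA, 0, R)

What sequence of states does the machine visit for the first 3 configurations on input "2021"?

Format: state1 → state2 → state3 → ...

Execution trace:
Initial: [p0]2021
Step 1: δ(p0, 2) = (p1, 1, L) → [p1]□1021
Step 2: δ(p1, □) = (pA, 0, R) → 0[pA]1021

The machine reaches the accept state pA and halts.

State sequence: p0 → p1 → pA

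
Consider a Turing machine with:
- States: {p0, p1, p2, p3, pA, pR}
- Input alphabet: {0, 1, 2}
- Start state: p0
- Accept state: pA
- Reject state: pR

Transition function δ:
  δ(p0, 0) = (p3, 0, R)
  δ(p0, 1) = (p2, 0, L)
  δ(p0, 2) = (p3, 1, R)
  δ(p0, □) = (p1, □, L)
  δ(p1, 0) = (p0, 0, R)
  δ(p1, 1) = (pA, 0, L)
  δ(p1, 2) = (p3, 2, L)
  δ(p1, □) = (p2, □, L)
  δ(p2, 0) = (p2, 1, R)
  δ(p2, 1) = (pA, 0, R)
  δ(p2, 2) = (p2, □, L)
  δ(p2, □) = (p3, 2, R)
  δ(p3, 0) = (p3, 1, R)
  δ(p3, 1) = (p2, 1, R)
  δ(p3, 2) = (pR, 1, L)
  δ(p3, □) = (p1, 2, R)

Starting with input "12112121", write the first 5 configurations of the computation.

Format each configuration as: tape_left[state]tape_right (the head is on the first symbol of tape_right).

Transitions applied:
Step 1: δ(p0, 1) = (p2, 0, L)
Step 2: δ(p2, □) = (p3, 2, R)
Step 3: δ(p3, 0) = (p3, 1, R)
Step 4: δ(p3, 2) = (pR, 1, L)

The first 5 configurations are:
[p0]12112121 ⊢ [p2]□02112121 ⊢ 2[p3]02112121 ⊢ 21[p3]2112121 ⊢ 2[pR]11112121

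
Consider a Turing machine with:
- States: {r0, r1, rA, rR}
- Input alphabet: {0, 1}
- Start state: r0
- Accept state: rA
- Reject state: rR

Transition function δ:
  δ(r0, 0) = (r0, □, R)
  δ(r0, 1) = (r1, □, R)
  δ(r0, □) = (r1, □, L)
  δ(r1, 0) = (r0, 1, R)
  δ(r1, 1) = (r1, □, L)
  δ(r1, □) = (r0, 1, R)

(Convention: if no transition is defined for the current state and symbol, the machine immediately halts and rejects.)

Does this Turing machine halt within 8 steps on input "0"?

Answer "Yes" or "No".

Execution trace:
Initial: [r0]0
Step 1: δ(r0, 0) = (r0, □, R) → □[r0]□
Step 2: δ(r0, □) = (r1, □, L) → [r1]□□
Step 3: δ(r1, □) = (r0, 1, R) → 1[r0]□
Step 4: δ(r0, □) = (r1, □, L) → [r1]1□
Step 5: δ(r1, 1) = (r1, □, L) → [r1]□□□
Step 6: δ(r1, □) = (r0, 1, R) → 1[r0]□□
Step 7: δ(r0, □) = (r1, □, L) → [r1]1□□
Step 8: δ(r1, 1) = (r1, □, L) → [r1]□□□□

The machine has not reached a halting state after 8 steps.
The machine did not halt within the 8-step bound.

Answer: No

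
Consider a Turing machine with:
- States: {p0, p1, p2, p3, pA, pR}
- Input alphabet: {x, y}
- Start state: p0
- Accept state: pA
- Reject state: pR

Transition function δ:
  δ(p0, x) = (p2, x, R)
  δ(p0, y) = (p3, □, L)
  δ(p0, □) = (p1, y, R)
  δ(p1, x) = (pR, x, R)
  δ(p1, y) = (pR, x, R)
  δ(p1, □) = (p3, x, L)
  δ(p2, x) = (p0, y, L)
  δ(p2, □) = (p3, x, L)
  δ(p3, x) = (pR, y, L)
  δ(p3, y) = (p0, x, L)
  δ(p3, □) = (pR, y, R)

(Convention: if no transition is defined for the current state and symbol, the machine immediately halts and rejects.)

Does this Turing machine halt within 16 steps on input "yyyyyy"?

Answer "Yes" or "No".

Execution trace:
Initial: [p0]yyyyyy
Step 1: δ(p0, y) = (p3, □, L) → [p3]□□yyyyy
Step 2: δ(p3, □) = (pR, y, R) → y[pR]□yyyyy

The machine reaches the reject state pR and halts.
The machine halted after 2 steps (within the 16-step bound).

Answer: Yes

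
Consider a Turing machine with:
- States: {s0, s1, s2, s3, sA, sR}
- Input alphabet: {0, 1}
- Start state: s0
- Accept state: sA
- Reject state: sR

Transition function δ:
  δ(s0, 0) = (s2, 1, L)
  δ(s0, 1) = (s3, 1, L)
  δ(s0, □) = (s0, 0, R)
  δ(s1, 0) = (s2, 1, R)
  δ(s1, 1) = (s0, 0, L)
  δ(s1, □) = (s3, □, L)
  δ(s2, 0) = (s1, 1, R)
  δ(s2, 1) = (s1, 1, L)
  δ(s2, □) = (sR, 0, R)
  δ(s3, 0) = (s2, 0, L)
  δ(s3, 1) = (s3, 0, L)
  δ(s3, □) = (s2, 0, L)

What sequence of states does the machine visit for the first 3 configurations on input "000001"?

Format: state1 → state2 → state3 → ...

Execution trace:
Initial: [s0]000001
Step 1: δ(s0, 0) = (s2, 1, L) → [s2]□100001
Step 2: δ(s2, □) = (sR, 0, R) → 0[sR]100001

The machine reaches the reject state sR and halts.

State sequence: s0 → s2 → sR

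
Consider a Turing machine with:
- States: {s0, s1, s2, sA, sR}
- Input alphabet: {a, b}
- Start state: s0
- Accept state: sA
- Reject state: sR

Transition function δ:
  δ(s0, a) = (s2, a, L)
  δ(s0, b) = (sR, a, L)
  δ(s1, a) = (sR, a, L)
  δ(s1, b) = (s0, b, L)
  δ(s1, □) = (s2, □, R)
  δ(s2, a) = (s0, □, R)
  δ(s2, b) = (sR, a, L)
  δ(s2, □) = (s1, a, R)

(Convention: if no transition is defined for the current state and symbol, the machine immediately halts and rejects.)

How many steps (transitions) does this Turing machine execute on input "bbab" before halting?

Execution trace:
Initial: [s0]bbab
Step 1: δ(s0, b) = (sR, a, L) → [sR]□abab

The machine reaches the reject state sR and halts.

The machine executed 1 step before halting.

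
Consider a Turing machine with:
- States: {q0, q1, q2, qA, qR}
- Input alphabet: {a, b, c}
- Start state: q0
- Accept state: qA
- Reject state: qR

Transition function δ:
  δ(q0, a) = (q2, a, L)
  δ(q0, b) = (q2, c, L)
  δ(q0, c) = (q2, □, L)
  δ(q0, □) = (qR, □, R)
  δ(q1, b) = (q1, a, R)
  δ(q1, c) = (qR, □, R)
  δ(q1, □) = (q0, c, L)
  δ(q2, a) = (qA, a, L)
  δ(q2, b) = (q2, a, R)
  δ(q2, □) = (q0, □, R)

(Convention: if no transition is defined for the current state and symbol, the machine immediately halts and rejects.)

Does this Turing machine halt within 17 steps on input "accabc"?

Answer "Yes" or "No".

Execution trace:
Initial: [q0]accabc
Step 1: δ(q0, a) = (q2, a, L) → [q2]□accabc
Step 2: δ(q2, □) = (q0, □, R) → □[q0]accabc
Step 3: δ(q0, a) = (q2, a, L) → [q2]□accabc
Step 4: δ(q2, □) = (q0, □, R) → □[q0]accabc
Step 5: δ(q0, a) = (q2, a, L) → [q2]□accabc
Step 6: δ(q2, □) = (q0, □, R) → □[q0]accabc
Step 7: δ(q0, a) = (q2, a, L) → [q2]□accabc
Step 8: δ(q2, □) = (q0, □, R) → □[q0]accabc
Step 9: δ(q0, a) = (q2, a, L) → [q2]□accabc
Step 10: δ(q2, □) = (q0, □, R) → □[q0]accabc
Step 11: δ(q0, a) = (q2, a, L) → [q2]□accabc
Step 12: δ(q2, □) = (q0, □, R) → □[q0]accabc
Step 13: δ(q0, a) = (q2, a, L) → [q2]□accabc
Step 14: δ(q2, □) = (q0, □, R) → □[q0]accabc
Step 15: δ(q0, a) = (q2, a, L) → [q2]□accabc
Step 16: δ(q2, □) = (q0, □, R) → □[q0]accabc
Step 17: δ(q0, a) = (q2, a, L) → [q2]□accabc

The machine has not reached a halting state after 17 steps.
The machine did not halt within the 17-step bound.

Answer: No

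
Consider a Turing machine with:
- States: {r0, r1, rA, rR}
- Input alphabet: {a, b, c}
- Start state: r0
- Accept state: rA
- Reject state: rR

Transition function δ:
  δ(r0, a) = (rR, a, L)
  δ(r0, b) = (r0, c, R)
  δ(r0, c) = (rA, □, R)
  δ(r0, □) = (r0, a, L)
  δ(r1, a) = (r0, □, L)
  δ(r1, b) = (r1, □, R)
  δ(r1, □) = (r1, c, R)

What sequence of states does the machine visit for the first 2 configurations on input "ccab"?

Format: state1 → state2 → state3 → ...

Execution trace:
Initial: [r0]ccab
Step 1: δ(r0, c) = (rA, □, R) → □[rA]cab

The machine reaches the accept state rA and halts.

State sequence: r0 → rA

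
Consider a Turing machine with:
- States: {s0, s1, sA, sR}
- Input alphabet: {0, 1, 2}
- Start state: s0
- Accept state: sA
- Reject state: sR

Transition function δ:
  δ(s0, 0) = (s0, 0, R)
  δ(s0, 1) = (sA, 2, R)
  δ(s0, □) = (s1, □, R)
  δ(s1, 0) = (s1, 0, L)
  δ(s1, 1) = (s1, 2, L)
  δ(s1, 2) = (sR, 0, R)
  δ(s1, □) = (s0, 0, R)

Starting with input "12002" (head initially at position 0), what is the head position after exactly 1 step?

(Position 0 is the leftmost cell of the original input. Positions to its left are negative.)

Execution trace (head position shown):
Step 0: [s0]12002  (head at position 0)
Step 1: move right → 2[sA]2002  (head at position 1)

After 1 step, the head is at position 1.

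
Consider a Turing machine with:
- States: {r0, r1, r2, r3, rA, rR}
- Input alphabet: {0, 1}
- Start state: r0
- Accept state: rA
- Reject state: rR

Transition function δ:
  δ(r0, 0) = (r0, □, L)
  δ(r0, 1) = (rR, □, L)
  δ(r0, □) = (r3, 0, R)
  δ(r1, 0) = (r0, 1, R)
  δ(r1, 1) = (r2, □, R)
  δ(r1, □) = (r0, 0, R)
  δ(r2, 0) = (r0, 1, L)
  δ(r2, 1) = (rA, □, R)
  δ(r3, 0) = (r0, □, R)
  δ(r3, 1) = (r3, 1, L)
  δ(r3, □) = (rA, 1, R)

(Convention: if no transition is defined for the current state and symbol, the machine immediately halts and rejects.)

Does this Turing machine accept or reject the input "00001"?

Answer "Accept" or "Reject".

Execution trace:
Initial: [r0]00001
Step 1: δ(r0, 0) = (r0, □, L) → [r0]□□0001
Step 2: δ(r0, □) = (r3, 0, R) → 0[r3]□0001
Step 3: δ(r3, □) = (rA, 1, R) → 01[rA]0001

The machine reaches the accept state rA and halts.

Answer: Accept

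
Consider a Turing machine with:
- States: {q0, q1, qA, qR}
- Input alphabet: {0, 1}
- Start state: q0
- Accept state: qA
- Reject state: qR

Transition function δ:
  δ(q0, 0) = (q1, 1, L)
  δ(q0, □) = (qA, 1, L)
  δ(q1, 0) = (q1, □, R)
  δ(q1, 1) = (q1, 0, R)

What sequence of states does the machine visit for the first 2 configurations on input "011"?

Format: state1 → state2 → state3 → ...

Execution trace:
Initial: [q0]011
Step 1: δ(q0, 0) = (q1, 1, L) → [q1]□111

No transition is defined for δ(q1, □). By convention the machine halts and rejects.

State sequence: q0 → q1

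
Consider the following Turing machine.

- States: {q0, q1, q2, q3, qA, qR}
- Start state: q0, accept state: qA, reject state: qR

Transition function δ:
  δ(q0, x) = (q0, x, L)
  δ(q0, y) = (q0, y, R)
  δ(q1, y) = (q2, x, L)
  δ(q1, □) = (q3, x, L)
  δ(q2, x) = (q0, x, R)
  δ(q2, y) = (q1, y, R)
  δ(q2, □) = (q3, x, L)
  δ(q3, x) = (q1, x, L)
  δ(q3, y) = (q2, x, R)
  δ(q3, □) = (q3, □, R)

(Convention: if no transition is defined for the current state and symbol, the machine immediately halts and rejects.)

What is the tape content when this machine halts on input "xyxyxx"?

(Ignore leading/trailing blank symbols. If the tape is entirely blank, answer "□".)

Execution trace:
Initial: [q0]xyxyxx
Step 1: δ(q0, x) = (q0, x, L) → [q0]□xyxyxx

No transition is defined for δ(q0, □). By convention the machine halts and rejects.

Final tape (ignoring leading/trailing blanks): xyxyxx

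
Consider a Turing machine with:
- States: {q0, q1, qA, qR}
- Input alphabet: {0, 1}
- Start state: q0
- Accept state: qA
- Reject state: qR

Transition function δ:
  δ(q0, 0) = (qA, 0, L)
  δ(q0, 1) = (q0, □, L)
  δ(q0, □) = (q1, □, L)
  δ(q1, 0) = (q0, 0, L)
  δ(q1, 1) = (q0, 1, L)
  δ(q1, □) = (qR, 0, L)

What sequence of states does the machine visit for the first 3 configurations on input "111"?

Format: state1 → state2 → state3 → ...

Execution trace:
Initial: [q0]111
Step 1: δ(q0, 1) = (q0, □, L) → [q0]□□11
Step 2: δ(q0, □) = (q1, □, L) → [q1]□□□11

State sequence: q0 → q0 → q1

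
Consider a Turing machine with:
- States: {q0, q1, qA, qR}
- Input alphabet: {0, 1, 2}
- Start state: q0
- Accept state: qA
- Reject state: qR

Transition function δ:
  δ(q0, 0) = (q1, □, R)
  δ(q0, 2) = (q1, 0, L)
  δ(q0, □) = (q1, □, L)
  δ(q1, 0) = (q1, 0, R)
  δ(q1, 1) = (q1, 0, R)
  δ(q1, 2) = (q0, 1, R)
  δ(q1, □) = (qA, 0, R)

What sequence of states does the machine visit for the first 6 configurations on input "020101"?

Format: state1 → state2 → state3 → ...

Execution trace:
Initial: [q0]020101
Step 1: δ(q0, 0) = (q1, □, R) → □[q1]20101
Step 2: δ(q1, 2) = (q0, 1, R) → □1[q0]0101
Step 3: δ(q0, 0) = (q1, □, R) → □1□[q1]101
Step 4: δ(q1, 1) = (q1, 0, R) → □1□0[q1]01
Step 5: δ(q1, 0) = (q1, 0, R) → □1□00[q1]1

State sequence: q0 → q1 → q0 → q1 → q1 → q1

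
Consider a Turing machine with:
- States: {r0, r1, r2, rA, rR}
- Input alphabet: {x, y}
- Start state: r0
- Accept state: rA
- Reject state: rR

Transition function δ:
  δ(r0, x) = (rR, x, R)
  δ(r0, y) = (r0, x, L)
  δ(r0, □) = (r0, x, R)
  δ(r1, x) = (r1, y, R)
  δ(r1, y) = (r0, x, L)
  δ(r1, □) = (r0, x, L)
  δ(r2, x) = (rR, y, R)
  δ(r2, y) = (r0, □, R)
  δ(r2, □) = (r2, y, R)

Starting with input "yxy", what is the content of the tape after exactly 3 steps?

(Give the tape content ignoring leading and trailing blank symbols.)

Execution trace:
Initial: [r0]yxy
Step 1: δ(r0, y) = (r0, x, L) → [r0]□xxy
Step 2: δ(r0, □) = (r0, x, R) → x[r0]xxy
Step 3: δ(r0, x) = (rR, x, R) → xx[rR]xy

The machine reaches the reject state rR and halts.

After 3 steps, the tape (ignoring leading/trailing blanks) is: xxxy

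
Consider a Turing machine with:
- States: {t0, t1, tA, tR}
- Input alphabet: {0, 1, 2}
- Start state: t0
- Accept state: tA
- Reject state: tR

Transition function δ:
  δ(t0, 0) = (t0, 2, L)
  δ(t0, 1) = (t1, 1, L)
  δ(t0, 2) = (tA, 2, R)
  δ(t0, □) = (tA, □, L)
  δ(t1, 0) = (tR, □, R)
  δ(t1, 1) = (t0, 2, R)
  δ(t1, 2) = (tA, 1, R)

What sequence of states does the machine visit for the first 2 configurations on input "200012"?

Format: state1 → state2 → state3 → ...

Execution trace:
Initial: [t0]200012
Step 1: δ(t0, 2) = (tA, 2, R) → 2[tA]00012

The machine reaches the accept state tA and halts.

State sequence: t0 → tA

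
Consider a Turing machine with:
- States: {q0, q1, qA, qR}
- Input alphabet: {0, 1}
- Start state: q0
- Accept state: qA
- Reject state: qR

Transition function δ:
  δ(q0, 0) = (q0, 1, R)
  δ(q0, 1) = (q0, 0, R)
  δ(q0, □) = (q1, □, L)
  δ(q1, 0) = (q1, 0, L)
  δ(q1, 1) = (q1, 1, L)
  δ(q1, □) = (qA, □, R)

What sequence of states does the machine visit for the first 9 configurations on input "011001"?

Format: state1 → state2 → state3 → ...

Execution trace:
Initial: [q0]011001
Step 1: δ(q0, 0) = (q0, 1, R) → 1[q0]11001
Step 2: δ(q0, 1) = (q0, 0, R) → 10[q0]1001
Step 3: δ(q0, 1) = (q0, 0, R) → 100[q0]001
Step 4: δ(q0, 0) = (q0, 1, R) → 1001[q0]01
Step 5: δ(q0, 0) = (q0, 1, R) → 10011[q0]1
Step 6: δ(q0, 1) = (q0, 0, R) → 100110[q0]□
Step 7: δ(q0, □) = (q1, □, L) → 10011[q1]0□
Step 8: δ(q1, 0) = (q1, 0, L) → 1001[q1]10□

State sequence: q0 → q0 → q0 → q0 → q0 → q0 → q0 → q1 → q1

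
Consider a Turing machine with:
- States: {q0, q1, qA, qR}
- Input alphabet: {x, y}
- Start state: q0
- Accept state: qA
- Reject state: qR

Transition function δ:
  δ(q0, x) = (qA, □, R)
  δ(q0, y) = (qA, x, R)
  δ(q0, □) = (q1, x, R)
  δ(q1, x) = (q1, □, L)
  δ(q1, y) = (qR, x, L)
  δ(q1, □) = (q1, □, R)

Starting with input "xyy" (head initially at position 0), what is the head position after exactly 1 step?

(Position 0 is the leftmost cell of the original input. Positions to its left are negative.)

Execution trace (head position shown):
Step 0: [q0]xyy  (head at position 0)
Step 1: move right → □[qA]yy  (head at position 1)

After 1 step, the head is at position 1.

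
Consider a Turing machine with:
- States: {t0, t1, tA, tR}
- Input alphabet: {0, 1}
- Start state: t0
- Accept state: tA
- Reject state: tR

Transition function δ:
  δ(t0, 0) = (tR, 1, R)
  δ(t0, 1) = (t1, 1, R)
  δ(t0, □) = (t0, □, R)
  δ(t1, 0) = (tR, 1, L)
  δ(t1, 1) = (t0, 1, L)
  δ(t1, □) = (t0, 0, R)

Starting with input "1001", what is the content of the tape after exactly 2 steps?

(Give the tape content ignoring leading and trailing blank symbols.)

Execution trace:
Initial: [t0]1001
Step 1: δ(t0, 1) = (t1, 1, R) → 1[t1]001
Step 2: δ(t1, 0) = (tR, 1, L) → [tR]1101

The machine reaches the reject state tR and halts.

After 2 steps, the tape (ignoring leading/trailing blanks) is: 1101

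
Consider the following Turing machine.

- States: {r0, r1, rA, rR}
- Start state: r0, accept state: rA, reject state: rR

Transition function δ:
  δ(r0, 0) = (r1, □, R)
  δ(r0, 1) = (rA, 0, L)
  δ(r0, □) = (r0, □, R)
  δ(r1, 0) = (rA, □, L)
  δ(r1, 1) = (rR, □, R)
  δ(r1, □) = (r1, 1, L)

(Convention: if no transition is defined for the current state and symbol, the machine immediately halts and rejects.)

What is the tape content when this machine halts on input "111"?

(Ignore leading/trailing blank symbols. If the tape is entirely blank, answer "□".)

Execution trace:
Initial: [r0]111
Step 1: δ(r0, 1) = (rA, 0, L) → [rA]□011

The machine reaches the accept state rA and halts.

Final tape (ignoring leading/trailing blanks): 011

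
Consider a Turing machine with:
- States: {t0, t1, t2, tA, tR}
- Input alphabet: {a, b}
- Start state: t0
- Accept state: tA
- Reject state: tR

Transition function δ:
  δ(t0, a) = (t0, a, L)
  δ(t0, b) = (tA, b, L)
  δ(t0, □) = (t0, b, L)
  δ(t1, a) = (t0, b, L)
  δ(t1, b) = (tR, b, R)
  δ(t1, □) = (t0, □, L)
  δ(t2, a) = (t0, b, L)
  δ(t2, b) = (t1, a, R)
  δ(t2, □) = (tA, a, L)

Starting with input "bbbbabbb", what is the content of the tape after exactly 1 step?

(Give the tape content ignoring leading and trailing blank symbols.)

Execution trace:
Initial: [t0]bbbbabbb
Step 1: δ(t0, b) = (tA, b, L) → [tA]□bbbbabbb

The machine reaches the accept state tA and halts.

After 1 step, the tape (ignoring leading/trailing blanks) is: bbbbabbb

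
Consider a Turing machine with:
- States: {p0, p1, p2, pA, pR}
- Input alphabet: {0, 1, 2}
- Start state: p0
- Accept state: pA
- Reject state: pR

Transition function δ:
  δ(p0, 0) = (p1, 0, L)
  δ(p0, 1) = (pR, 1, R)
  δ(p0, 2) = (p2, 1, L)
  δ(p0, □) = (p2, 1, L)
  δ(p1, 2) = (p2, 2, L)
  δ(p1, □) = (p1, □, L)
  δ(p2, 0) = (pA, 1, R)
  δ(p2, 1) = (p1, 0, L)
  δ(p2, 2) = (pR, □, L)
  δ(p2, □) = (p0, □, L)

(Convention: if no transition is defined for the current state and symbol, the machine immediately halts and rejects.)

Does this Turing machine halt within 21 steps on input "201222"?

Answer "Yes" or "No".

Execution trace:
Initial: [p0]201222
Step 1: δ(p0, 2) = (p2, 1, L) → [p2]□101222
Step 2: δ(p2, □) = (p0, □, L) → [p0]□□101222
Step 3: δ(p0, □) = (p2, 1, L) → [p2]□1□101222
Step 4: δ(p2, □) = (p0, □, L) → [p0]□□1□101222
Step 5: δ(p0, □) = (p2, 1, L) → [p2]□1□1□101222
Step 6: δ(p2, □) = (p0, □, L) → [p0]□□1□1□101222
Step 7: δ(p0, □) = (p2, 1, L) → [p2]□1□1□1□101222
Step 8: δ(p2, □) = (p0, □, L) → [p0]□□1□1□1□101222
Step 9: δ(p0, □) = (p2, 1, L) → [p2]□1□1□1□1□101222
Step 10: δ(p2, □) = (p0, □, L) → [p0]□□1□1□1□1□101222
Step 11: δ(p0, □) = (p2, 1, L) → [p2]□1□1□1□1□1□101222
Step 12: δ(p2, □) = (p0, □, L) → [p0]□□1□1□1□1□1□101222
Step 13: δ(p0, □) = (p2, 1, L) → [p2]□1□1□1□1□1□1□101222
Step 14: δ(p2, □) = (p0, □, L) → [p0]□□1□1□1□1□1□1□101222
Step 15: δ(p0, □) = (p2, 1, L) → [p2]□1□1□1□1□1□1□1□101222
Step 16: δ(p2, □) = (p0, □, L) → [p0]□□1□1□1□1□1□1□1□101222
Step 17: δ(p0, □) = (p2, 1, L) → [p2]□1□1□1□1□1□1□1□1□101222
Step 18: δ(p2, □) = (p0, □, L) → [p0]□□1□1□1□1□1□1□1□1□101222
Step 19: δ(p0, □) = (p2, 1, L) → [p2]□1□1□1□1□1□1□1□1□1□101222
Step 20: δ(p2, □) = (p0, □, L) → [p0]□□1□1□1□1□1□1□1□1□1□101222
Step 21: δ(p0, □) = (p2, 1, L) → [p2]□1□1□1□1□1□1□1□1□1□1□101222

The machine has not reached a halting state after 21 steps.
The machine did not halt within the 21-step bound.

Answer: No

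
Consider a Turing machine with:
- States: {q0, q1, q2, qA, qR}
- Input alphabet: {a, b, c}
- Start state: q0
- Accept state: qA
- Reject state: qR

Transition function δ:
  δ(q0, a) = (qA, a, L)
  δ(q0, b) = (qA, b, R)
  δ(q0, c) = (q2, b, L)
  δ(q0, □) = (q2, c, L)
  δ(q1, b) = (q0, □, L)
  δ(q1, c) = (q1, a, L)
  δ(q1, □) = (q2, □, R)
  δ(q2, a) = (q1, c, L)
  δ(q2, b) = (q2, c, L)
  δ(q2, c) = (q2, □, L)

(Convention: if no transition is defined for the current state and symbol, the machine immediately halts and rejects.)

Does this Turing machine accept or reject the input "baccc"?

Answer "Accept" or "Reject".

Execution trace:
Initial: [q0]baccc
Step 1: δ(q0, b) = (qA, b, R) → b[qA]accc

The machine reaches the accept state qA and halts.

Answer: Accept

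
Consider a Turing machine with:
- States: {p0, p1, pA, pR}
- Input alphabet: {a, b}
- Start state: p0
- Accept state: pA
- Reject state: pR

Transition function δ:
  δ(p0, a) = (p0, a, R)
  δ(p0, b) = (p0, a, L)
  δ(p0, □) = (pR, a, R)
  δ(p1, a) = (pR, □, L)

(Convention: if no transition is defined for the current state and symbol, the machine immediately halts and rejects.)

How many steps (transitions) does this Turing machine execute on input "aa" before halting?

Execution trace:
Initial: [p0]aa
Step 1: δ(p0, a) = (p0, a, R) → a[p0]a
Step 2: δ(p0, a) = (p0, a, R) → aa[p0]□
Step 3: δ(p0, □) = (pR, a, R) → aaa[pR]□

The machine reaches the reject state pR and halts.

The machine executed 3 steps before halting.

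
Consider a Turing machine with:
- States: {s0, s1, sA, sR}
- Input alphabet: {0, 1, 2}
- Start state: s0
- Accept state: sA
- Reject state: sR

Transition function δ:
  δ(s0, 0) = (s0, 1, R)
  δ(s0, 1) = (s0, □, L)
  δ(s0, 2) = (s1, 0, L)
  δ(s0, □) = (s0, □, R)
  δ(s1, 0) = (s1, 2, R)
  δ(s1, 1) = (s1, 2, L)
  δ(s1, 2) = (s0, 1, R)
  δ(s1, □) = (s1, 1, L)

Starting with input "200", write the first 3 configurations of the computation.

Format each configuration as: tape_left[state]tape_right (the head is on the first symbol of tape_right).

Transitions applied:
Step 1: δ(s0, 2) = (s1, 0, L)
Step 2: δ(s1, □) = (s1, 1, L)

The first 3 configurations are:
[s0]200 ⊢ [s1]□000 ⊢ [s1]□1000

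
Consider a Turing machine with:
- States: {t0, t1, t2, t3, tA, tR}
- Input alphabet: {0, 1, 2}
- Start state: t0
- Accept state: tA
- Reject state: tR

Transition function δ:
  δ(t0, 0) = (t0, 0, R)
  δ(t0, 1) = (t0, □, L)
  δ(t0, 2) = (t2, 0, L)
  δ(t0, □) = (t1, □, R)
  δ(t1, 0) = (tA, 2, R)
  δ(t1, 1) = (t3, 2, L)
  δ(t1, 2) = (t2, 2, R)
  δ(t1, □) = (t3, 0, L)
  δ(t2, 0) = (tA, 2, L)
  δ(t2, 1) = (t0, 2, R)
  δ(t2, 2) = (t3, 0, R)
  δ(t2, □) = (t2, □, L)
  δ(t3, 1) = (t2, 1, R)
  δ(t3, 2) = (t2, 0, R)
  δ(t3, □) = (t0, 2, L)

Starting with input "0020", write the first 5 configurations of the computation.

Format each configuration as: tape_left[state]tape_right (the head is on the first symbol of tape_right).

Transitions applied:
Step 1: δ(t0, 0) = (t0, 0, R)
Step 2: δ(t0, 0) = (t0, 0, R)
Step 3: δ(t0, 2) = (t2, 0, L)
Step 4: δ(t2, 0) = (tA, 2, L)

The first 5 configurations are:
[t0]0020 ⊢ 0[t0]020 ⊢ 00[t0]20 ⊢ 0[t2]000 ⊢ [tA]0200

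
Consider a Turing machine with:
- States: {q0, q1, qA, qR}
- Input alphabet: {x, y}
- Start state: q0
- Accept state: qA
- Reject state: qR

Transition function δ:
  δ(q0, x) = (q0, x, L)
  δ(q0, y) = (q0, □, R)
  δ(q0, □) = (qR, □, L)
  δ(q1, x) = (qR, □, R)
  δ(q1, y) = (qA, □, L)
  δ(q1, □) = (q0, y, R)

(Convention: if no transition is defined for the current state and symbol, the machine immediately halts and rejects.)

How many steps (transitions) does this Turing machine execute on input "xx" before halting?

Execution trace:
Initial: [q0]xx
Step 1: δ(q0, x) = (q0, x, L) → [q0]□xx
Step 2: δ(q0, □) = (qR, □, L) → [qR]□□xx

The machine reaches the reject state qR and halts.

The machine executed 2 steps before halting.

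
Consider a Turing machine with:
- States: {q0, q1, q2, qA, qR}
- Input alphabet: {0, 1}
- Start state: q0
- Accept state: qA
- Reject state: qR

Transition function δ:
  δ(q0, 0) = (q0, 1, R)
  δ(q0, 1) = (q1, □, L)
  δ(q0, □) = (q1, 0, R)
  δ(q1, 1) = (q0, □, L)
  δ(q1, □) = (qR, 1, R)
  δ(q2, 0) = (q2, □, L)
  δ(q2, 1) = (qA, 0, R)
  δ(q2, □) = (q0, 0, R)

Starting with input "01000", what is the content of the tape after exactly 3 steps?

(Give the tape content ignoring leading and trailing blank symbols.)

Execution trace:
Initial: [q0]01000
Step 1: δ(q0, 0) = (q0, 1, R) → 1[q0]1000
Step 2: δ(q0, 1) = (q1, □, L) → [q1]1□000
Step 3: δ(q1, 1) = (q0, □, L) → [q0]□□□000

After 3 steps, the tape (ignoring leading/trailing blanks) is: 000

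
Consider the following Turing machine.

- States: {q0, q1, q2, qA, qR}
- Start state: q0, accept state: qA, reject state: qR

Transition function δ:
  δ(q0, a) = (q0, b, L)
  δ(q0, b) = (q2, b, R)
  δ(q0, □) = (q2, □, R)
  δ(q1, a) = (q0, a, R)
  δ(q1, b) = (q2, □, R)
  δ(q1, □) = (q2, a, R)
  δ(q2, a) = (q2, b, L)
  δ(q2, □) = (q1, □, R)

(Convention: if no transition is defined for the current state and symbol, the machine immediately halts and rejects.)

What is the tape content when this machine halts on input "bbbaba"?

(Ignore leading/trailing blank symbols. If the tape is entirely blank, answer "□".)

Execution trace:
Initial: [q0]bbbaba
Step 1: δ(q0, b) = (q2, b, R) → b[q2]bbaba

No transition is defined for δ(q2, b). By convention the machine halts and rejects.

Final tape (ignoring leading/trailing blanks): bbbaba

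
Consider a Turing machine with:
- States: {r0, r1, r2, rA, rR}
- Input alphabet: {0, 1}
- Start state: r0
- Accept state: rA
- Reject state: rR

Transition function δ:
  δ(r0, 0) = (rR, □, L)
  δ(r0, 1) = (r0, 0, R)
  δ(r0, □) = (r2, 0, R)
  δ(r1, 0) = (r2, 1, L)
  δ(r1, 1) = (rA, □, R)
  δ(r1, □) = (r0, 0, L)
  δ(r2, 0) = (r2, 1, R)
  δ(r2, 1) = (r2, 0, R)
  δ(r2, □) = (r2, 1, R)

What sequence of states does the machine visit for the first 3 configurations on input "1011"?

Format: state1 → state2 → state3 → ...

Execution trace:
Initial: [r0]1011
Step 1: δ(r0, 1) = (r0, 0, R) → 0[r0]011
Step 2: δ(r0, 0) = (rR, □, L) → [rR]0□11

The machine reaches the reject state rR and halts.

State sequence: r0 → r0 → rR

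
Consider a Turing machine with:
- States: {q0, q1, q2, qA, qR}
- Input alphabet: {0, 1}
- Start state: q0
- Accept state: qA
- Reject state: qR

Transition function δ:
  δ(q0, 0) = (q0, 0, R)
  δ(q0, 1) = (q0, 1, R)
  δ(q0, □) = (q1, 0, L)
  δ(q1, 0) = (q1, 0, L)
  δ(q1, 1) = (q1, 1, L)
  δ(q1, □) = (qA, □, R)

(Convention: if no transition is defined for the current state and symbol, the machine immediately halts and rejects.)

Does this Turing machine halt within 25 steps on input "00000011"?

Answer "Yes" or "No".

Execution trace:
Initial: [q0]00000011
Step 1: δ(q0, 0) = (q0, 0, R) → 0[q0]0000011
Step 2: δ(q0, 0) = (q0, 0, R) → 00[q0]000011
Step 3: δ(q0, 0) = (q0, 0, R) → 000[q0]00011
Step 4: δ(q0, 0) = (q0, 0, R) → 0000[q0]0011
Step 5: δ(q0, 0) = (q0, 0, R) → 00000[q0]011
Step 6: δ(q0, 0) = (q0, 0, R) → 000000[q0]11
Step 7: δ(q0, 1) = (q0, 1, R) → 0000001[q0]1
Step 8: δ(q0, 1) = (q0, 1, R) → 00000011[q0]□
Step 9: δ(q0, □) = (q1, 0, L) → 0000001[q1]10
Step 10: δ(q1, 1) = (q1, 1, L) → 000000[q1]110
Step 11: δ(q1, 1) = (q1, 1, L) → 00000[q1]0110
Step 12: δ(q1, 0) = (q1, 0, L) → 0000[q1]00110
Step 13: δ(q1, 0) = (q1, 0, L) → 000[q1]000110
Step 14: δ(q1, 0) = (q1, 0, L) → 00[q1]0000110
Step 15: δ(q1, 0) = (q1, 0, L) → 0[q1]00000110
Step 16: δ(q1, 0) = (q1, 0, L) → [q1]000000110
Step 17: δ(q1, 0) = (q1, 0, L) → [q1]□000000110
Step 18: δ(q1, □) = (qA, □, R) → □[qA]000000110

The machine reaches the accept state qA and halts.
The machine halted after 18 steps (within the 25-step bound).

Answer: Yes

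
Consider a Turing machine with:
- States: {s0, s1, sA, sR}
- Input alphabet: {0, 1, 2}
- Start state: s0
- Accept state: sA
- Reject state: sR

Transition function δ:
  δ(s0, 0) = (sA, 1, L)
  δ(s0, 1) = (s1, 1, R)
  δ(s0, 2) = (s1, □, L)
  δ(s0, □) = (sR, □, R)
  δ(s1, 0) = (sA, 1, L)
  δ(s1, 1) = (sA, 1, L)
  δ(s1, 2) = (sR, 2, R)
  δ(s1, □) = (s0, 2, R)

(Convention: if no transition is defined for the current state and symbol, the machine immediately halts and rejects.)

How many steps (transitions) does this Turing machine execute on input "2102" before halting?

Execution trace:
Initial: [s0]2102
Step 1: δ(s0, 2) = (s1, □, L) → [s1]□□102
Step 2: δ(s1, □) = (s0, 2, R) → 2[s0]□102
Step 3: δ(s0, □) = (sR, □, R) → 2□[sR]102

The machine reaches the reject state sR and halts.

The machine executed 3 steps before halting.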